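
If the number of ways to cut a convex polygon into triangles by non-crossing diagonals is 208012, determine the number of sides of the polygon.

Triangulations of a convex m-gon are counted by C_{m−2}. The Catalan number equal to 208012 is C_12.
So m − 2 = 12, giving m = 14 sides.

14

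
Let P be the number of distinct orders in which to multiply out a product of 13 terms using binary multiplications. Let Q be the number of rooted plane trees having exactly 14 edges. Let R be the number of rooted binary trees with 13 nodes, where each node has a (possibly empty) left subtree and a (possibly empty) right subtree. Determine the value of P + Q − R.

Bracketing 13 factors into binary products is counted by C_{13−1} = C_12. So P = C_12 = 208012.
Rooted ordered trees with n edges are counted by C_n; here n = 14. So Q = C_14 = 2674440.
Rooted binary trees with 13 nodes (each child slot possibly empty) number C_13. So R = C_13 = 742900.
P + Q − R = 208012 + 2674440 − 742900 = 2139552.

2139552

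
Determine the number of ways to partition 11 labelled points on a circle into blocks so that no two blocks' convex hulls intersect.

58786

Non-crossing partitions of an n-element set are counted by C_n; here n = 11.
C_11 = C_10 · 2(2·10+1)/(10+2) = 16796 · 42/12 = 58786.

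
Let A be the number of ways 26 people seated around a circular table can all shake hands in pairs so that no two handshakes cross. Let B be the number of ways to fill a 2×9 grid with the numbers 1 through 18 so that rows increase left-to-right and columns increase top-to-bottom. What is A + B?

747762

Non-crossing handshake pairings of 2n people are counted by C_n; 26 people gives n = 13. So A = C_13 = 742900.
By the hook-length formula (or a Dyck-path bijection), SYT of shape 2×9 number C_9. So B = C_9 = 4862.
A + B = 742900 + 4862 = 747762.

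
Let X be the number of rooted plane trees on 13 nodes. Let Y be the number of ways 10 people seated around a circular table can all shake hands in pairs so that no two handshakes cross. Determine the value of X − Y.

207970

A rooted plane tree on 13 nodes has 12 edges, and such trees are counted by C_12. So X = C_12 = 208012.
With 10 = 2·5 people, non-crossing handshake pairings are non-crossing perfect matchings on a circle, counted by C_5. So Y = C_5 = 42.
X − Y = 208012 − 42 = 207970.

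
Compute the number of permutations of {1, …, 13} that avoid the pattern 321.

Permutations of [n] avoiding any single length-3 pattern are counted by C_n; here n = 13.
C_13 = 742900.

742900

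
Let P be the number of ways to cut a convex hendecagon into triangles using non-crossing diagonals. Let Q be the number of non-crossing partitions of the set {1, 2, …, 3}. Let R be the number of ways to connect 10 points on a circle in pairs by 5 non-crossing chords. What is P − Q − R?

The number of triangulations of an 11-gon is the Catalan number C_9 (index = sides − 2). So P = C_9 = 4862.
Non-crossing partitions of an n-element set are counted by C_n; here n = 3. So Q = C_3 = 5.
Non-crossing perfect matchings of 2n points on a circle are counted by C_n; with 10 points, n = 5. So R = C_5 = 42.
P − Q − R = 4862 − 5 − 42 = 4815.

4815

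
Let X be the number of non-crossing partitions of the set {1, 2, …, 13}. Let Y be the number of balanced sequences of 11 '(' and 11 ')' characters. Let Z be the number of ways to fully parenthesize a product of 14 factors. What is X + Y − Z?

58786

Non-crossing partitions of an n-element set are counted by C_n; here n = 13. So X = C_13 = 742900.
Balanced strings of n pairs of brackets are counted by C_n; here n = 11. So Y = C_11 = 58786.
Parenthesizations of m factors correspond to full binary trees with m leaves, counted by C_{m−1}; m = 14 gives C_13. So Z = C_13 = 742900.
X + Y − Z = 742900 + 58786 − 742900 = 58786.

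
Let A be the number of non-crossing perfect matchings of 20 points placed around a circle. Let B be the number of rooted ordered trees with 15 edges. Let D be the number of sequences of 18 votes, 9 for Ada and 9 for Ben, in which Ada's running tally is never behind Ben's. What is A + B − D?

Non-crossing perfect matchings of 2n points on a circle are counted by C_n; with 20 points, n = 10. So A = C_10 = 16796.
A rooted plane tree with 15 edges has 16 nodes, and the count is C_15. So B = C_15 = 9694845.
Ballot sequences with n votes each where one side never trails are Dyck words, counted by C_n; here n = 9. So D = C_9 = 4862.
A + B − D = 16796 + 9694845 − 4862 = 9706779.

9706779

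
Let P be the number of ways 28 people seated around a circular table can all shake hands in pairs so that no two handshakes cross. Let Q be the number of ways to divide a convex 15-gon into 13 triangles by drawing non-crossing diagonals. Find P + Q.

3417340

With 28 = 2·14 people, non-crossing handshake pairings are non-crossing perfect matchings on a circle, counted by C_14. So P = C_14 = 2674440.
A convex 15-gon is triangulated into 13 triangles, and the number of such triangulations is the Catalan number C_{15−2} = C_13. So Q = C_13 = 742900.
P + Q = 2674440 + 742900 = 3417340.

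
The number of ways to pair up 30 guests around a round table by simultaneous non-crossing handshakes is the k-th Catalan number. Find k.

15

Non-crossing handshake pairings of 2n people are counted by C_n; 30 people gives n = 15.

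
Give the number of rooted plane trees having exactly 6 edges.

132

A rooted plane tree with 6 edges has 7 nodes, and the count is C_6.
C_6 = 132.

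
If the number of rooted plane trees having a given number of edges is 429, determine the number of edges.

Rooted ordered trees with n edges are counted by C_n. The Catalan number equal to 429 is C_7.

7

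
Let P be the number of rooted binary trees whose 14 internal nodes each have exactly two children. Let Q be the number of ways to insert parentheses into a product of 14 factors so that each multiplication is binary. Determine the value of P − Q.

The number of full binary trees on 14 internal nodes is the Catalan number C_14. So P = C_14 = 2674440.
Bracketing 14 factors into binary products is counted by C_{14−1} = C_13. So Q = C_13 = 742900.
P − Q = 2674440 − 742900 = 1931540.

1931540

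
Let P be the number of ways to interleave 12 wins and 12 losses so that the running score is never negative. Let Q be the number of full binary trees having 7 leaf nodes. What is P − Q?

Reading a vote for the leader as '(' and for the other as ')' turns such a sequence into a balanced string of 12 pairs, so the count is C_12. So P = C_12 = 208012.
A full binary tree with L leaves has L−1 internal nodes and is counted by C_{L−1}; L = 7 gives C_6. So Q = C_6 = 132.
P − Q = 208012 − 132 = 207880.

207880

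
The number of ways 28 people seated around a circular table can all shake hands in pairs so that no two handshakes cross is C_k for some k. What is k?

Non-crossing handshake pairings of 2n people are counted by C_n; 28 people gives n = 14.

14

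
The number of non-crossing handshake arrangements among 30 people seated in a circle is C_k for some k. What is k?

15

Non-crossing handshake pairings of 2n people are counted by C_n; 30 people gives n = 15.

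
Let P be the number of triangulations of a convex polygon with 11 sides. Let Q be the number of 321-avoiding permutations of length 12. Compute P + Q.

212874

The number of triangulations of an 11-gon is the Catalan number C_9 (index = sides − 2). So P = C_9 = 4862.
Permutations of [n] avoiding any single length-3 pattern are counted by C_n; here n = 12. So Q = C_12 = 208012.
P + Q = 4862 + 208012 = 212874.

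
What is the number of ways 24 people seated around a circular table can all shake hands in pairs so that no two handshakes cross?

208012

With 24 = 2·12 people, non-crossing handshake pairings are non-crossing perfect matchings on a circle, counted by C_12.
C_12 = 208012.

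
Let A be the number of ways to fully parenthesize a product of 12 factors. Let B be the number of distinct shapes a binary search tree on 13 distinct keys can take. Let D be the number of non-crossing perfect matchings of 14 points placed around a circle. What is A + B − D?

801257

Ways to associate a product of 12 factors correspond to binary trees on 12 leaves, so the count is C_11. So A = C_11 = 58786.
Binary trees (left/right distinguished) on n nodes are counted by C_n; here n = 13. So B = C_13 = 742900.
Pairing 14 circle points by 7 non-crossing chords gives C_7 matchings. So D = C_7 = 429.
A + B − D = 58786 + 742900 − 429 = 801257.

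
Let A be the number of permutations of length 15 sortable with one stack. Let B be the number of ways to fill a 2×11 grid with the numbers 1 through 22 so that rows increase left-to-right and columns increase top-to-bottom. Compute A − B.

By Knuth's characterisation, the stack-sortable permutations of length 15 are the 231-avoiders, numbering C_15. So A = C_15 = 9694845.
By the hook-length formula (or a Dyck-path bijection), SYT of shape 2×11 number C_11. So B = C_11 = 58786.
A − B = 9694845 − 58786 = 9636059.

9636059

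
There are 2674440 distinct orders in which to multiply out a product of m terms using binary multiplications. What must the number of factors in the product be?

Parenthesizations of m factors are counted by C_{m−1}. Since C_14 = 2674440, the index is 14.
So the index is 14, and the number of factors is 14 + 1 = 15.

15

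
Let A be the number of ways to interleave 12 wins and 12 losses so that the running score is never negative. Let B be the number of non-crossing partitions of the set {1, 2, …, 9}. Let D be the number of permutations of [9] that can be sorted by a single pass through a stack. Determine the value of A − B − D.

198288

Reading a vote for the leader as '(' and for the other as ')' turns such a sequence into a balanced string of 12 pairs, so the count is C_12. So A = C_12 = 208012.
Non-crossing partitions of an n-element set are counted by C_n; here n = 9. So B = C_9 = 4862.
By Knuth's characterisation, the stack-sortable permutations of length 9 are the 231-avoiders, numbering C_9. So D = C_9 = 4862.
A − B − D = 208012 − 4862 − 4862 = 198288.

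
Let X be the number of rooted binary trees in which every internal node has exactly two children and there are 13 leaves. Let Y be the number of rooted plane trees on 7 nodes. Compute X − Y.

Full binary trees with 13 leaves have 13−1 = 12 internal nodes, so there are C_12 of them. So X = C_12 = 208012.
Rooted ordered (plane) trees on m nodes have m−1 edges and are counted by C_{m−1}; m = 7 gives C_6. So Y = C_6 = 132.
X − Y = 208012 − 132 = 207880.

207880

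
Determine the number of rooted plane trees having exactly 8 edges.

Rooted ordered trees with n edges are counted by C_n; here n = 8.
C_8 = C(16,8)/9 = 12870/9 = 1430.

1430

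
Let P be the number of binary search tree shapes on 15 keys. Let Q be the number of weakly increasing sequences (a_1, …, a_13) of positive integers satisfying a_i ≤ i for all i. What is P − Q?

There are C_n binary search tree shapes on n keys; with n = 15 that is C_15. So P = C_15 = 9694845.
Such sub-staircase sequences of length n are counted by C_n; here n = 13. So Q = C_13 = 742900.
P − Q = 9694845 − 742900 = 8951945.

8951945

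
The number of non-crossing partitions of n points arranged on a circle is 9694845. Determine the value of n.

Non-crossing partitions of [n] are counted by C_n; 9694845 = C_15.

15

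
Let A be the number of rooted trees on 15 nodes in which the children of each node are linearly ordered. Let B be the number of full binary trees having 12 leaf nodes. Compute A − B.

A rooted plane tree on 15 nodes has 14 edges, and such trees are counted by C_14. So A = C_14 = 2674440.
A full binary tree with L leaves has L−1 internal nodes and is counted by C_{L−1}; L = 12 gives C_11. So B = C_11 = 58786.
A − B = 2674440 − 58786 = 2615654.

2615654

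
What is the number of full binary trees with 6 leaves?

42

A full binary tree with L leaves has L−1 internal nodes and is counted by C_{L−1}; L = 6 gives C_5.
C_5 = C(10,5)/6 = 252/6 = 42.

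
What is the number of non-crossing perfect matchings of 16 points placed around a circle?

1430

Non-crossing perfect matchings of 2n points on a circle are counted by C_n; with 16 points, n = 8.
C_8 = C(16,8)/9 = 12870/9 = 1430.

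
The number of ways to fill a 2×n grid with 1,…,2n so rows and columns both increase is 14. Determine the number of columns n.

Standard Young tableaux of shape 2×n are counted by C_n, and C_4 = 14.

4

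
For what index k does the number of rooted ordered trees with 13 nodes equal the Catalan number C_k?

12

Rooted ordered (plane) trees on m nodes have m−1 edges and are counted by C_{m−1}; m = 13 gives C_12.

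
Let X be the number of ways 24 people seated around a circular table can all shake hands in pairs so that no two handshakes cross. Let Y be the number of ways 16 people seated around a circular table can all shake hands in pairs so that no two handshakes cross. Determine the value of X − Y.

206582

With 24 = 2·12 people, non-crossing handshake pairings are non-crossing perfect matchings on a circle, counted by C_12. So X = C_12 = 208012.
With 16 = 2·8 people, non-crossing handshake pairings are non-crossing perfect matchings on a circle, counted by C_8. So Y = C_8 = 1430.
X − Y = 208012 − 1430 = 206582.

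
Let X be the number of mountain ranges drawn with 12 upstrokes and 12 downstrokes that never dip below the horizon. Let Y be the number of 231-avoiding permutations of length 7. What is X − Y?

A Dyck path with 12 up-steps and 12 down-steps has semilength 12, so there are C_12 of them. So X = C_12 = 208012.
For any fixed pattern of length 3, the pattern-avoiding permutations of [7] number C_7. So Y = C_7 = 429.
X − Y = 208012 − 429 = 207583.

207583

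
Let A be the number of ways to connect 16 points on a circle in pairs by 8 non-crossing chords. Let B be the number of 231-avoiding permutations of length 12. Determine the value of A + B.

Non-crossing perfect matchings of 2n points on a circle are counted by C_n; with 16 points, n = 8. So A = C_8 = 1430.
Permutations of [n] avoiding any single length-3 pattern are counted by C_n; here n = 12. So B = C_12 = 208012.
A + B = 1430 + 208012 = 209442.

209442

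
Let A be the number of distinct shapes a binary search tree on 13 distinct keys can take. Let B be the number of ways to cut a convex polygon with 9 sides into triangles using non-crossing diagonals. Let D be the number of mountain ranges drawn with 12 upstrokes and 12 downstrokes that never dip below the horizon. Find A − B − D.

Rooted binary trees with 13 nodes (each child slot possibly empty) number C_13. So A = C_13 = 742900.
A convex 9-gon is triangulated into 7 triangles, and the number of such triangulations is the Catalan number C_{9−2} = C_7. So B = C_7 = 429.
Dyck paths of semilength n (length 2n) are counted by C_n; here n = 12. So D = C_12 = 208012.
A − B − D = 742900 − 429 − 208012 = 534459.

534459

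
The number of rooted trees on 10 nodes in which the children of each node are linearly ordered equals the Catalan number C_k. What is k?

9

Rooted ordered (plane) trees on m nodes have m−1 edges and are counted by C_{m−1}; m = 10 gives C_9.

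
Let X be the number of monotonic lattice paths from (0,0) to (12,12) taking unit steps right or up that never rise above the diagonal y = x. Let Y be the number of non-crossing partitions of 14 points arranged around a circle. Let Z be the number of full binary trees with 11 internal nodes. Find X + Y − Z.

Sub-diagonal monotone paths from (0,0) to (12,12) biject with Dyck paths of semilength 12, giving C_12. So X = C_12 = 208012.
The non-crossing partitions of [14] form a lattice of size C_14. So Y = C_14 = 2674440.
Full binary trees with n internal nodes are counted by C_n; here n = 11. So Z = C_11 = 58786.
X + Y − Z = 208012 + 2674440 − 58786 = 2823666.

2823666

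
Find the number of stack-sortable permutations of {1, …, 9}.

Stack-sortable permutations are exactly the 231-avoiding ones, counted by C_n; here n = 9.
C_9 = C_8 · 2(2·8+1)/(8+2) = 1430 · 34/10 = 4862.

4862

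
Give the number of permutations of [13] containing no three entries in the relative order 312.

Permutations of [n] avoiding any single length-3 pattern are counted by C_n; here n = 13.
C_13 = C(26,13)/14 = 10400600/14 = 742900.

742900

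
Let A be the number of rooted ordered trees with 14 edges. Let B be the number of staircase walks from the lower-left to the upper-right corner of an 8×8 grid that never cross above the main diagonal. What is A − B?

Rooted ordered trees with n edges are counted by C_n; here n = 14. So A = C_14 = 2674440.
Monotone paths in an n×n grid that stay weakly below the diagonal are counted by C_n; here n = 8. So B = C_8 = 1430.
A − B = 2674440 − 1430 = 2673010.

2673010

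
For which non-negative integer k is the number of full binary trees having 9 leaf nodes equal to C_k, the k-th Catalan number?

8

A full binary tree with L leaves has L−1 internal nodes and is counted by C_{L−1}; L = 9 gives C_8.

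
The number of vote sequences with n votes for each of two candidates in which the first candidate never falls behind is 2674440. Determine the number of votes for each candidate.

14

Such ballot sequences with n votes each are counted by C_n. Since C_14 = 2674440, the index is 14.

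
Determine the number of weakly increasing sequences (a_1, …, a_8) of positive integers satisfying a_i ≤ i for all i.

Such sub-staircase sequences of length n are counted by C_n; here n = 8.
C_8 = C_7 · 2(2·7+1)/(7+2) = 429 · 30/9 = 1430.

1430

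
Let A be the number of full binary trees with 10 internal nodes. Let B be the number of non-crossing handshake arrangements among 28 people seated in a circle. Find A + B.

2691236

The number of full binary trees on 10 internal nodes is the Catalan number C_10. So A = C_10 = 16796.
Non-crossing handshake pairings of 2n people are counted by C_n; 28 people gives n = 14. So B = C_14 = 2674440.
A + B = 16796 + 2674440 = 2691236.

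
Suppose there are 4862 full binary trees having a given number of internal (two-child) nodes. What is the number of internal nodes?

9

Full binary trees with n internal nodes are counted by C_n. Since C_9 = 4862, the index is 9.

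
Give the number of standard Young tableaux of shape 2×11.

By the hook-length formula (or a Dyck-path bijection), SYT of shape 2×11 number C_11.
C_11 = C(22,11)/12 = 705432/12 = 58786.

58786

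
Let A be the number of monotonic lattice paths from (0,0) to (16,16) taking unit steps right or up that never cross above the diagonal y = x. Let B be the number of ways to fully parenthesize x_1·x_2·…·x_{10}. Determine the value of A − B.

Sub-diagonal monotone paths from (0,0) to (16,16) biject with Dyck paths of semilength 16, giving C_16. So A = C_16 = 35357670.
Parenthesizations of m factors correspond to full binary trees with m leaves, counted by C_{m−1}; m = 10 gives C_9. So B = C_9 = 4862.
A − B = 35357670 − 4862 = 35352808.

35352808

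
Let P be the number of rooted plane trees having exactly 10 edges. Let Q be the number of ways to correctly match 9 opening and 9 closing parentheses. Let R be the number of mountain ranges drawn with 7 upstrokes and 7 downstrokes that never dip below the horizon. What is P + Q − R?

21229

Rooted ordered trees with n edges are counted by C_n; here n = 10. So P = C_10 = 16796.
With 9 pairs the number of balanced bracket strings is the Catalan number C_9. So Q = C_9 = 4862.
Dyck paths of semilength n (length 2n) are counted by C_n; here n = 7. So R = C_7 = 429.
P + Q − R = 16796 + 4862 − 429 = 21229.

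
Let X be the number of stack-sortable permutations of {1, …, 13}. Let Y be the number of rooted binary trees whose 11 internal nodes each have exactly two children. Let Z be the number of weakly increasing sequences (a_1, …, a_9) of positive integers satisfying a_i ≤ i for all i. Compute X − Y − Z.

679252

By Knuth's characterisation, the stack-sortable permutations of length 13 are the 231-avoiders, numbering C_13. So X = C_13 = 742900.
The number of full binary trees on 11 internal nodes is the Catalan number C_11. So Y = C_11 = 58786.
Such sub-staircase sequences of length n are counted by C_n; here n = 9. So Z = C_9 = 4862.
X − Y − Z = 742900 − 58786 − 4862 = 679252.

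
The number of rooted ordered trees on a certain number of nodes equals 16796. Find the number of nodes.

11

Rooted ordered trees on m nodes are counted by C_{m−1}; 16796 = C_10.
So the index is 10, and the number of nodes is 10 + 1 = 11.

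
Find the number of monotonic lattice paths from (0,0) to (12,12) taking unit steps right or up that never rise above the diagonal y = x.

Sub-diagonal monotone paths from (0,0) to (12,12) biject with Dyck paths of semilength 12, giving C_12.
C_12 = C_11 · 2(2·11+1)/(11+2) = 58786 · 46/13 = 208012.

208012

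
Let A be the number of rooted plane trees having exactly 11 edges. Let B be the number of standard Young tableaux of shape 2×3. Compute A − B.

58781

Rooted ordered trees with n edges are counted by C_n; here n = 11. So A = C_11 = 58786.
By the hook-length formula (or a Dyck-path bijection), SYT of shape 2×3 number C_3. So B = C_3 = 5.
A − B = 58786 − 5 = 58781.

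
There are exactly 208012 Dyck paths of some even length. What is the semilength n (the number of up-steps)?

Dyck paths of semilength n are counted by C_n; 208012 = C_12.

12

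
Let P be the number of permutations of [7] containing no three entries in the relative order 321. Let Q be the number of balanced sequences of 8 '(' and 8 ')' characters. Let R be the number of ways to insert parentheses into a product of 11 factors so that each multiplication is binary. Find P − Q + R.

For any fixed pattern of length 3, the pattern-avoiding permutations of [7] number C_7. So P = C_7 = 429.
With 8 pairs the number of balanced bracket strings is the Catalan number C_8. So Q = C_8 = 1430.
Parenthesizations of m factors correspond to full binary trees with m leaves, counted by C_{m−1}; m = 11 gives C_10. So R = C_10 = 16796.
P − Q + R = 429 − 1430 + 16796 = 15795.

15795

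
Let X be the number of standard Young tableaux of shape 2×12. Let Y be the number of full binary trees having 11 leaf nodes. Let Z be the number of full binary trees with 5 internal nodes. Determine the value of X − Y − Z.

191174

By the hook-length formula (or a Dyck-path bijection), SYT of shape 2×12 number C_12. So X = C_12 = 208012.
Full binary trees with 11 leaves have 11−1 = 10 internal nodes, so there are C_10 of them. So Y = C_10 = 16796.
The number of full binary trees on 5 internal nodes is the Catalan number C_5. So Z = C_5 = 42.
X − Y − Z = 208012 − 16796 − 42 = 191174.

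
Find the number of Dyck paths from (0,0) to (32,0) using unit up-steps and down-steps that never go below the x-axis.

35357670

Paths of 16 up- and 16 down-steps that never dip below the axis are Dyck paths; their count is C_16.
C_16 = 35357670.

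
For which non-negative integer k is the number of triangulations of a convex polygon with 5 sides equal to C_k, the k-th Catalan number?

A convex 5-gon is triangulated into 3 triangles, and the number of such triangulations is the Catalan number C_{5−2} = C_3.

3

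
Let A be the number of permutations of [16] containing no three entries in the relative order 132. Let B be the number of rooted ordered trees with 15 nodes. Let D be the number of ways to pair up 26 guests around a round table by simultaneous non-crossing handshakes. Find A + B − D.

For any fixed pattern of length 3, the pattern-avoiding permutations of [16] number C_16. So A = C_16 = 35357670.
A rooted plane tree on 15 nodes has 14 edges, and such trees are counted by C_14. So B = C_14 = 2674440.
With 26 = 2·13 people, non-crossing handshake pairings are non-crossing perfect matchings on a circle, counted by C_13. So D = C_13 = 742900.
A + B − D = 35357670 + 2674440 − 742900 = 37289210.

37289210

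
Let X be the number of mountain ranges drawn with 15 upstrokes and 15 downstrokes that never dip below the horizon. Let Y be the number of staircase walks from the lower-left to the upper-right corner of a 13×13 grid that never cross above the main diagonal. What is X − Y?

8951945

Paths of 15 up- and 15 down-steps that never dip below the axis are Dyck paths; their count is C_15. So X = C_15 = 9694845.
Monotone paths in an n×n grid that stay weakly below the diagonal are counted by C_n; here n = 13. So Y = C_13 = 742900.
X − Y = 9694845 − 742900 = 8951945.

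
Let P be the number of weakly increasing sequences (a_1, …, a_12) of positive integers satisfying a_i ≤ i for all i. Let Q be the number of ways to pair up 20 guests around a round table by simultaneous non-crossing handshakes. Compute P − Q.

Such sub-staircase sequences of length n are counted by C_n; here n = 12. So P = C_12 = 208012.
With 20 = 2·10 people, non-crossing handshake pairings are non-crossing perfect matchings on a circle, counted by C_10. So Q = C_10 = 16796.
P − Q = 208012 − 16796 = 191216.

191216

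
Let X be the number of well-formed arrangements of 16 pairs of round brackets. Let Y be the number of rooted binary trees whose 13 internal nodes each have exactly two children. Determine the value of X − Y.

34614770

With 16 pairs the number of balanced bracket strings is the Catalan number C_16. So X = C_16 = 35357670.
Full binary trees with n internal nodes are counted by C_n; here n = 13. So Y = C_13 = 742900.
X − Y = 35357670 − 742900 = 34614770.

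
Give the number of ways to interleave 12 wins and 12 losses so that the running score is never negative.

208012

Reading a vote for the leader as '(' and for the other as ')' turns such a sequence into a balanced string of 12 pairs, so the count is C_12.
C_12 = C_11 · 2(2·11+1)/(11+2) = 58786 · 46/13 = 208012.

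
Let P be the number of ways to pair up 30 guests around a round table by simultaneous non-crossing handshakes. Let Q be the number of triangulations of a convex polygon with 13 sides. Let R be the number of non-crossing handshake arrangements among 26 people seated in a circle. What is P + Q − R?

With 30 = 2·15 people, non-crossing handshake pairings are non-crossing perfect matchings on a circle, counted by C_15. So P = C_15 = 9694845.
A convex 13-gon is triangulated into 11 triangles, and the number of such triangulations is the Catalan number C_{13−2} = C_11. So Q = C_11 = 58786.
Non-crossing handshake pairings of 2n people are counted by C_n; 26 people gives n = 13. So R = C_13 = 742900.
P + Q − R = 9694845 + 58786 − 742900 = 9010731.

9010731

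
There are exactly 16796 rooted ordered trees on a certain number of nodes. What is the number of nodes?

Rooted ordered trees on m nodes are counted by C_{m−1}, and C_10 = 16796.
So the index is 10, and the number of nodes is 10 + 1 = 11.

11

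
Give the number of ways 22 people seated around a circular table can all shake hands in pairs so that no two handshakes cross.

58786

With 22 = 2·11 people, non-crossing handshake pairings are non-crossing perfect matchings on a circle, counted by C_11.
C_11 = C_10 · 2(2·10+1)/(10+2) = 16796 · 42/12 = 58786.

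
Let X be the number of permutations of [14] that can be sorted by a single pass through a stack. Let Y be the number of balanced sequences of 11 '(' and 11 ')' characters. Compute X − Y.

By Knuth's characterisation, the stack-sortable permutations of length 14 are the 231-avoiders, numbering C_14. So X = C_14 = 2674440.
Balanced strings of n pairs of brackets are counted by C_n; here n = 11. So Y = C_11 = 58786.
X − Y = 2674440 − 58786 = 2615654.

2615654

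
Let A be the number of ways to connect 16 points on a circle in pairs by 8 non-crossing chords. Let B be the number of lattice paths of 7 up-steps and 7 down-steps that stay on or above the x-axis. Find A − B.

Non-crossing perfect matchings of 2n points on a circle are counted by C_n; with 16 points, n = 8. So A = C_8 = 1430.
A Dyck path with 7 up-steps and 7 down-steps has semilength 7, so there are C_7 of them. So B = C_7 = 429.
A − B = 1430 − 429 = 1001.

1001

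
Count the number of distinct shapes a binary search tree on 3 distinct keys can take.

5

There are C_n binary search tree shapes on n keys; with n = 3 that is C_3.
C_3 = C(6,3)/4 = 20/4 = 5.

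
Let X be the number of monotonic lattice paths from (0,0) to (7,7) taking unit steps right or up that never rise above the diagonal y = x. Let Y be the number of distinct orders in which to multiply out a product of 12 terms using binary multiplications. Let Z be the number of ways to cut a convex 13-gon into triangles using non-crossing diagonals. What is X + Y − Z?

429

Sub-diagonal monotone paths from (0,0) to (7,7) biject with Dyck paths of semilength 7, giving C_7. So X = C_7 = 429.
Ways to associate a product of 12 factors correspond to binary trees on 12 leaves, so the count is C_11. So Y = C_11 = 58786.
A convex 13-gon is triangulated into 11 triangles, and the number of such triangulations is the Catalan number C_{13−2} = C_11. So Z = C_11 = 58786.
X + Y − Z = 429 + 58786 − 58786 = 429.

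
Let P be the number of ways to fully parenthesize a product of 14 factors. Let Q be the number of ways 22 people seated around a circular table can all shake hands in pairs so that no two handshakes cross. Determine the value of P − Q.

Ways to associate a product of 14 factors correspond to binary trees on 14 leaves, so the count is C_13. So P = C_13 = 742900.
With 22 = 2·11 people, non-crossing handshake pairings are non-crossing perfect matchings on a circle, counted by C_11. So Q = C_11 = 58786.
P − Q = 742900 − 58786 = 684114.

684114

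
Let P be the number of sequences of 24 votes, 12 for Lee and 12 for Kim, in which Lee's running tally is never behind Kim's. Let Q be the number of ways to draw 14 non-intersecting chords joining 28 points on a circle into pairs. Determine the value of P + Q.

2882452

Reading a vote for the leader as '(' and for the other as ')' turns such a sequence into a balanced string of 12 pairs, so the count is C_12. So P = C_12 = 208012.
Non-crossing perfect matchings of 2n points on a circle are counted by C_n; with 28 points, n = 14. So Q = C_14 = 2674440.
P + Q = 208012 + 2674440 = 2882452.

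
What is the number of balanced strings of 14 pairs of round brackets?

Balanced strings of n pairs of brackets are counted by C_n; here n = 14.
C_14 = C(28,14)/15 = 40116600/15 = 2674440.

2674440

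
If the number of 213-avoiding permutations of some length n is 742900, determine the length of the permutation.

13

Permutations of [n] avoiding a fixed length-3 pattern are counted by C_n. Since C_13 = 742900, the index is 13.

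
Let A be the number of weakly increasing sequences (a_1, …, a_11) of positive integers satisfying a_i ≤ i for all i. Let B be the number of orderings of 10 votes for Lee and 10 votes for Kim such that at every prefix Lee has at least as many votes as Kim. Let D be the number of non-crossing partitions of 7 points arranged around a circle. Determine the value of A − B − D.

41561

Weakly increasing sequences with a_i ≤ i biject with Dyck paths of semilength 11, so there are C_11. So A = C_11 = 58786.
Reading a vote for the leader as '(' and for the other as ')' turns such a sequence into a balanced string of 10 pairs, so the count is C_10. So B = C_10 = 16796.
The non-crossing partitions of [7] form a lattice of size C_7. So D = C_7 = 429.
A − B − D = 58786 − 16796 − 429 = 41561.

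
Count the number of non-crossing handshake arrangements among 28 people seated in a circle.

With 28 = 2·14 people, non-crossing handshake pairings are non-crossing perfect matchings on a circle, counted by C_14.
C_14 = C_13 · 2(2·13+1)/(13+2) = 742900 · 54/15 = 2674440.

2674440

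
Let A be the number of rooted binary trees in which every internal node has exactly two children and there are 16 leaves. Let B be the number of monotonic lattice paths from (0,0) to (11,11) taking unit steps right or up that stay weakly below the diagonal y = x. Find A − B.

9636059

A full binary tree with L leaves has L−1 internal nodes and is counted by C_{L−1}; L = 16 gives C_15. So A = C_15 = 9694845.
Monotone paths in an n×n grid that stay weakly below the diagonal are counted by C_n; here n = 11. So B = C_11 = 58786.
A − B = 9694845 − 58786 = 9636059.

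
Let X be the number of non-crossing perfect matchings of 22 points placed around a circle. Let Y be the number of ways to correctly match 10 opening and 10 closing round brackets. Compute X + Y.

Pairing 22 circle points by 11 non-crossing chords gives C_11 matchings. So X = C_11 = 58786.
A balanced arrangement of 10 bracket pairs is a Dyck word of semilength 10, so the count is C_10. So Y = C_10 = 16796.
X + Y = 58786 + 16796 = 75582.

75582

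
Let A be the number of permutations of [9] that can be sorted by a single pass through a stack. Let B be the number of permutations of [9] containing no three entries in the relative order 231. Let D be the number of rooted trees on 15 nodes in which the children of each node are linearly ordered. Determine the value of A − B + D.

By Knuth's characterisation, the stack-sortable permutations of length 9 are the 231-avoiders, numbering C_9. So A = C_9 = 4862.
For any fixed pattern of length 3, the pattern-avoiding permutations of [9] number C_9. So B = C_9 = 4862.
A rooted plane tree on 15 nodes has 14 edges, and such trees are counted by C_14. So D = C_14 = 2674440.
A − B + D = 4862 − 4862 + 2674440 = 2674440.

2674440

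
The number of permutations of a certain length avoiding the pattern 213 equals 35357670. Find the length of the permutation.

16

Permutations of [n] avoiding a fixed length-3 pattern are counted by C_n. Since C_16 = 35357670, the index is 16.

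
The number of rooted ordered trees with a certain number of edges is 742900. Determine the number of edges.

13

Rooted ordered trees with n edges are counted by C_n; 742900 = C_13.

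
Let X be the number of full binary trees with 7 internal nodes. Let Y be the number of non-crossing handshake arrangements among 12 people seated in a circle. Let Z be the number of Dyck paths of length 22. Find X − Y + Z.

59083

Full binary trees with n internal nodes are counted by C_n; here n = 7. So X = C_7 = 429.
Non-crossing handshake pairings of 2n people are counted by C_n; 12 people gives n = 6. So Y = C_6 = 132.
Dyck paths of semilength n (length 2n) are counted by C_n; here n = 11. So Z = C_11 = 58786.
X − Y + Z = 429 − 132 + 58786 = 59083.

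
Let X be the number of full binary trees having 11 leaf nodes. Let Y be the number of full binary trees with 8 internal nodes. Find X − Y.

15366

A full binary tree with L leaves has L−1 internal nodes and is counted by C_{L−1}; L = 11 gives C_10. So X = C_10 = 16796.
Full binary trees with n internal nodes are counted by C_n; here n = 8. So Y = C_8 = 1430.
X − Y = 16796 − 1430 = 15366.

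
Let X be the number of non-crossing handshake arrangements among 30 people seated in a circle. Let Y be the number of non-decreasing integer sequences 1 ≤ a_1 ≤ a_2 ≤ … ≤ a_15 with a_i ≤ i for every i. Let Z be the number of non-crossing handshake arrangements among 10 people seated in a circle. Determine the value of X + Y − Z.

19389648

With 30 = 2·15 people, non-crossing handshake pairings are non-crossing perfect matchings on a circle, counted by C_15. So X = C_15 = 9694845.
Weakly increasing sequences with a_i ≤ i biject with Dyck paths of semilength 15, so there are C_15. So Y = C_15 = 9694845.
With 10 = 2·5 people, non-crossing handshake pairings are non-crossing perfect matchings on a circle, counted by C_5. So Z = C_5 = 42.
X + Y − Z = 9694845 + 9694845 − 42 = 19389648.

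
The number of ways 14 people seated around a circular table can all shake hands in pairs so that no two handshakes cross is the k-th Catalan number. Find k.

7

Non-crossing handshake pairings of 2n people are counted by C_n; 14 people gives n = 7.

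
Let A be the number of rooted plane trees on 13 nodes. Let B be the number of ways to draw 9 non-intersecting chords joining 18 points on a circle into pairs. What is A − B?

Rooted ordered (plane) trees on m nodes have m−1 edges and are counted by C_{m−1}; m = 13 gives C_12. So A = C_12 = 208012.
Pairing 18 circle points by 9 non-crossing chords gives C_9 matchings. So B = C_9 = 4862.
A − B = 208012 − 4862 = 203150.

203150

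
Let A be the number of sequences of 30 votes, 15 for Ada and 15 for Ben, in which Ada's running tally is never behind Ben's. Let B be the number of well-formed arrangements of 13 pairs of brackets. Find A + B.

Ballot sequences with n votes each where one side never trails are Dyck words, counted by C_n; here n = 15. So A = C_15 = 9694845.
With 13 pairs the number of balanced bracket strings is the Catalan number C_13. So B = C_13 = 742900.
A + B = 9694845 + 742900 = 10437745.

10437745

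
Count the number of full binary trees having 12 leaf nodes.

58786

Full binary trees with 12 leaves have 12−1 = 11 internal nodes, so there are C_11 of them.
C_11 = C(22,11)/12 = 705432/12 = 58786.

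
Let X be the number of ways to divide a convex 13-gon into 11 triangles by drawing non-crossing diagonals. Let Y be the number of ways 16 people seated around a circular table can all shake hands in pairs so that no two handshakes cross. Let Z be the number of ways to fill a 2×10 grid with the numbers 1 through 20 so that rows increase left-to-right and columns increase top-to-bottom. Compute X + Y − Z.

43420

The number of triangulations of a 13-gon is the Catalan number C_11 (index = sides − 2). So X = C_11 = 58786.
With 16 = 2·8 people, non-crossing handshake pairings are non-crossing perfect matchings on a circle, counted by C_8. So Y = C_8 = 1430.
By the hook-length formula (or a Dyck-path bijection), SYT of shape 2×10 number C_10. So Z = C_10 = 16796.
X + Y − Z = 58786 + 1430 − 16796 = 43420.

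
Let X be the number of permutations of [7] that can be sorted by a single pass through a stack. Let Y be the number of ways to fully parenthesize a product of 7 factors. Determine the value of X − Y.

Stack-sortable permutations are exactly the 231-avoiding ones, counted by C_n; here n = 7. So X = C_7 = 429.
Parenthesizations of m factors correspond to full binary trees with m leaves, counted by C_{m−1}; m = 7 gives C_6. So Y = C_6 = 132.
X − Y = 429 − 132 = 297.

297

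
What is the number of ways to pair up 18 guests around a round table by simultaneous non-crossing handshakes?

4862

With 18 = 2·9 people, non-crossing handshake pairings are non-crossing perfect matchings on a circle, counted by C_9.
C_9 = 4862.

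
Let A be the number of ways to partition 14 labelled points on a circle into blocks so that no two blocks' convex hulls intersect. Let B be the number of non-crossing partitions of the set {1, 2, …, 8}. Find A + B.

2675870

Non-crossing partitions of an n-element set are counted by C_n; here n = 14. So A = C_14 = 2674440.
Non-crossing partitions of an n-element set are counted by C_n; here n = 8. So B = C_8 = 1430.
A + B = 2674440 + 1430 = 2675870.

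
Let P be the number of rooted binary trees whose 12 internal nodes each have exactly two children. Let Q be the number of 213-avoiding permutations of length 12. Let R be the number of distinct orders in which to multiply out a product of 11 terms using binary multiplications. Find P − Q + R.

The number of full binary trees on 12 internal nodes is the Catalan number C_12. So P = C_12 = 208012.
Permutations of [n] avoiding any single length-3 pattern are counted by C_n; here n = 12. So Q = C_12 = 208012.
Bracketing 11 factors into binary products is counted by C_{11−1} = C_10. So R = C_10 = 16796.
P − Q + R = 208012 − 208012 + 16796 = 16796.

16796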